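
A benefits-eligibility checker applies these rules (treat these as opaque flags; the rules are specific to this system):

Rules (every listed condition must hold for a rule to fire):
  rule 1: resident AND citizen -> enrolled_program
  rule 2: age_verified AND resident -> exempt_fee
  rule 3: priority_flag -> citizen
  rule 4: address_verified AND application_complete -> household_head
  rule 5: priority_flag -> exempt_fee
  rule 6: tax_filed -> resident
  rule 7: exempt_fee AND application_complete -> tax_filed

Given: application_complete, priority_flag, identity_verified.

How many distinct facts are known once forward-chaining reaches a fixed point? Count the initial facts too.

8

Round 1 — rule 3, rule 5, derive citizen, exempt_fee.
Round 2 — rule 7, derive tax_filed.
Round 3 — rule 6, derive resident.
Round 4 — rule 1, derive enrolled_program.
Closure: {application_complete, citizen, enrolled_program, exempt_fee, identity_verified, priority_flag, resident, tax_filed} — 8 facts.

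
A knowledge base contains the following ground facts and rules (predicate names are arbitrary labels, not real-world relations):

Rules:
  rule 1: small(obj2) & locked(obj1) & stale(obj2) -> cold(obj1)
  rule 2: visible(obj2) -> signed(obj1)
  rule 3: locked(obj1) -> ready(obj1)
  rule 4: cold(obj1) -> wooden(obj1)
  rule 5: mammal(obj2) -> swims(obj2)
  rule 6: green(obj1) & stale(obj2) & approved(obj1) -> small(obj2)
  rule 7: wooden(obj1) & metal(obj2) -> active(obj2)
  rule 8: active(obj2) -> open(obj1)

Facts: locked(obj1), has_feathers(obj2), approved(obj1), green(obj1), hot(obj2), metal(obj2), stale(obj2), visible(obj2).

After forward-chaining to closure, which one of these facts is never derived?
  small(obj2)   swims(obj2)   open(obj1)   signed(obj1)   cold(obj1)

[1] rule 2 [visible(obj2) -> signed(obj1)]; rule 3 [locked(obj1) -> ready(obj1)]; rule 6 [green(obj1) & stale(obj2) & approved(obj1) -> small(obj2)]. ⇒ new: signed(obj1), ready(obj1), small(obj2).
[2] rule 1 [small(obj2) & locked(obj1) & stale(obj2) -> cold(obj1)]. ⇒ new: cold(obj1).
[3] rule 4 [cold(obj1) -> wooden(obj1)]. ⇒ new: wooden(obj1).
[4] rule 7 [wooden(obj1) & metal(obj2) -> active(obj2)]. ⇒ new: active(obj2).
[5] rule 8 [active(obj2) -> open(obj1)]. ⇒ new: open(obj1).
Derived: signed(obj1) (round 1), cold(obj1) (round 2), open(obj1) (round 5), small(obj2) (round 1). swims(obj2) never appears in any round.

swims(obj2)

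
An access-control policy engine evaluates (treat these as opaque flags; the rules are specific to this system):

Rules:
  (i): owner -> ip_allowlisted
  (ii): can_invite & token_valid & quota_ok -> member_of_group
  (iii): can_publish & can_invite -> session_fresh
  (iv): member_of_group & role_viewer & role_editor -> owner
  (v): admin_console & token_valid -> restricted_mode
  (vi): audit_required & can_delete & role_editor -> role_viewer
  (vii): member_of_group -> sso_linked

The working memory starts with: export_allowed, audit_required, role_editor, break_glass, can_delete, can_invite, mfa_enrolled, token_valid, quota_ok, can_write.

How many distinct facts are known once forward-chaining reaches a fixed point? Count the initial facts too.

15

Round 1: (ii) [can_invite & token_valid & quota_ok -> member_of_group]; (vi) [audit_required & can_delete & role_editor -> role_viewer]. New: member_of_group, role_viewer.
Round 2: (iv) [member_of_group & role_viewer & role_editor -> owner]; (vii) [member_of_group -> sso_linked]. New: owner, sso_linked.
Round 3: (i) [owner -> ip_allowlisted]. New: ip_allowlisted.
Closure: {audit_required, break_glass, can_delete, can_invite, can_write, export_allowed, ip_allowlisted, member_of_group, mfa_enrolled, owner, quota_ok, role_editor, role_viewer, sso_linked, token_valid} — 15 facts.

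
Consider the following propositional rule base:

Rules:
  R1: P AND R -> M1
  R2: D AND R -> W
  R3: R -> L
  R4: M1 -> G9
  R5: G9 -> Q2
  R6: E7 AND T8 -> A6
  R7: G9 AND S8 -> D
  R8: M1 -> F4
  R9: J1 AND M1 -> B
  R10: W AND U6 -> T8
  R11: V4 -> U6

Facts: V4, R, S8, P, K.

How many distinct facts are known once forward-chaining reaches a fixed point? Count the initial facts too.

Round 1 — R1, R3, R11, derive M1, L, U6.
Round 2 — R4, R8, derive G9, F4.
Round 3 — R5, R7, derive Q2, D.
Round 4 — R2, derive W.
Round 5 — R10, derive T8.
Closure: {D, F4, G9, K, L, M1, P, Q2, R, S8, T8, U6, V4, W} — 14 facts.

14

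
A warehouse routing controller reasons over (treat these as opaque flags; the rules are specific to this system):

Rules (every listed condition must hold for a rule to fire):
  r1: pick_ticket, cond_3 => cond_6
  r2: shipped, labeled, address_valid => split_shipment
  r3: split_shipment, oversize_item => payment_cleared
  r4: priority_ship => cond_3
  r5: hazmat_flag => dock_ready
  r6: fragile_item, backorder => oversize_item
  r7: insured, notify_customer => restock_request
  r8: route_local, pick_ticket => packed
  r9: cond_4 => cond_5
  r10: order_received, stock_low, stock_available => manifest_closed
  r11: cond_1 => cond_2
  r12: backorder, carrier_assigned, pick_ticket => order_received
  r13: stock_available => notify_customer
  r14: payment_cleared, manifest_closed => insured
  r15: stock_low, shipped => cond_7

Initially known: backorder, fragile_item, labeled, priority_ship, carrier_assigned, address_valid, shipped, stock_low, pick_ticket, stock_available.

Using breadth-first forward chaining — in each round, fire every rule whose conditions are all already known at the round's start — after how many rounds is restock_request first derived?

4

[1] r2 [shipped, labeled, address_valid => split_shipment]; r4 [priority_ship => cond_3]; r6 [fragile_item, backorder => oversize_item]; r12 [backorder, carrier_assigned, pick_ticket => order_received]; r13 [stock_available => notify_customer]; r15 [stock_low, shipped => cond_7]. ⇒ new: split_shipment, cond_3, oversize_item, order_received, notify_customer, cond_7.
[2] r1 [pick_ticket, cond_3 => cond_6]; r3 [split_shipment, oversize_item => payment_cleared]; r10 [order_received, stock_low, stock_available => manifest_closed]. ⇒ new: cond_6, payment_cleared, manifest_closed.
[3] r14 [payment_cleared, manifest_closed => insured]. ⇒ new: insured.
[4] r7 [insured, notify_customer => restock_request]. ⇒ new: restock_request.
restock_request first appears in round 4.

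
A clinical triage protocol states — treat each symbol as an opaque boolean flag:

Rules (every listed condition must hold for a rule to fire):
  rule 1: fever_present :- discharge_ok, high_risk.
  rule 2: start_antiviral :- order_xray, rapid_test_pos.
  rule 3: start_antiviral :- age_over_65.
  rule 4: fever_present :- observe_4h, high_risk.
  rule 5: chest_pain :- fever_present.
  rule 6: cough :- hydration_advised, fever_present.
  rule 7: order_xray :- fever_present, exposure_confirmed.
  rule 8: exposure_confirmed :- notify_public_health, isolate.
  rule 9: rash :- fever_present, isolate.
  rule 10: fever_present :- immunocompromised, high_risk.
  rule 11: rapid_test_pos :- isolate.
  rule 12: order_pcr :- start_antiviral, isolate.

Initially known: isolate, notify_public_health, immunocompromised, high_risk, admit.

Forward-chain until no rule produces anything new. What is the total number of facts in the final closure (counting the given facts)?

[1] rule 8 [exposure_confirmed :- notify_public_health, isolate.]; rule 10 [fever_present :- immunocompromised, high_risk.]; rule 11 [rapid_test_pos :- isolate.]. ⇒ new: exposure_confirmed, fever_present, rapid_test_pos.
[2] rule 5 [chest_pain :- fever_present.]; rule 7 [order_xray :- fever_present, exposure_confirmed.]; rule 9 [rash :- fever_present, isolate.]. ⇒ new: chest_pain, order_xray, rash.
[3] rule 2 [start_antiviral :- order_xray, rapid_test_pos.]. ⇒ new: start_antiviral.
[4] rule 12 [order_pcr :- start_antiviral, isolate.]. ⇒ new: order_pcr.
Closure: {admit, chest_pain, exposure_confirmed, fever_present, high_risk, immunocompromised, isolate, notify_public_health, order_pcr, order_xray, rapid_test_pos, rash, start_antiviral} — 13 facts.

13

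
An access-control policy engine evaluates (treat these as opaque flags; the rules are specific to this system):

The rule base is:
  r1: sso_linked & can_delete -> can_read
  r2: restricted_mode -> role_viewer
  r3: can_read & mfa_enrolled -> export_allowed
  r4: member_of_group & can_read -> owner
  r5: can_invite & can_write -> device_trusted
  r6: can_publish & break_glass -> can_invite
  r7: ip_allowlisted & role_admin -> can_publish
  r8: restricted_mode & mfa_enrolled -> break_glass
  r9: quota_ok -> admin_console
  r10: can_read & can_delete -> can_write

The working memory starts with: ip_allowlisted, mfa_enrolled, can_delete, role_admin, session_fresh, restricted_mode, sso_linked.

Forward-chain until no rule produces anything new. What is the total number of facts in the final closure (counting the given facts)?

15

Round 1 fires r1, r2, r7, r8, giving can_read, role_viewer, can_publish, break_glass.
Round 2 fires r3, r6, r10, giving export_allowed, can_invite, can_write.
Round 3 fires r5, giving device_trusted.
Closure: {break_glass, can_delete, can_invite, can_publish, can_read, can_write, device_trusted, export_allowed, ip_allowlisted, mfa_enrolled, restricted_mode, role_admin, role_viewer, session_fresh, sso_linked} — 15 facts.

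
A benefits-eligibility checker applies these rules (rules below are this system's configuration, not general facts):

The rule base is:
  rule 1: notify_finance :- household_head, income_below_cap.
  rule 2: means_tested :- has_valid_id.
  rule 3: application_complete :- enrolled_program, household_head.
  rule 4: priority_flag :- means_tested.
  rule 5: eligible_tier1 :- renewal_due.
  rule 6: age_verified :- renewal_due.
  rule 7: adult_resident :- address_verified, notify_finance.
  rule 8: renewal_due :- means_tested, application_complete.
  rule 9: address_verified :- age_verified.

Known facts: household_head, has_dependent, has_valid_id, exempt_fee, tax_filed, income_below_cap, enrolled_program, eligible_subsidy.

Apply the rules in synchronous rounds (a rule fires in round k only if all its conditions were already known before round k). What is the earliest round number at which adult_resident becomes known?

5

Round 1: rule 1 [notify_finance :- household_head, income_below_cap.]; rule 2 [means_tested :- has_valid_id.]; rule 3 [application_complete :- enrolled_program, household_head.]. Adds notify_finance, means_tested, application_complete.
Round 2: rule 4 [priority_flag :- means_tested.]; rule 8 [renewal_due :- means_tested, application_complete.]. Adds priority_flag, renewal_due.
Round 3: rule 5 [eligible_tier1 :- renewal_due.]; rule 6 [age_verified :- renewal_due.]. Adds eligible_tier1, age_verified.
Round 4: rule 9 [address_verified :- age_verified.]. Adds address_verified.
Round 5: rule 7 [adult_resident :- address_verified, notify_finance.]. Adds adult_resident.
adult_resident first appears in round 5.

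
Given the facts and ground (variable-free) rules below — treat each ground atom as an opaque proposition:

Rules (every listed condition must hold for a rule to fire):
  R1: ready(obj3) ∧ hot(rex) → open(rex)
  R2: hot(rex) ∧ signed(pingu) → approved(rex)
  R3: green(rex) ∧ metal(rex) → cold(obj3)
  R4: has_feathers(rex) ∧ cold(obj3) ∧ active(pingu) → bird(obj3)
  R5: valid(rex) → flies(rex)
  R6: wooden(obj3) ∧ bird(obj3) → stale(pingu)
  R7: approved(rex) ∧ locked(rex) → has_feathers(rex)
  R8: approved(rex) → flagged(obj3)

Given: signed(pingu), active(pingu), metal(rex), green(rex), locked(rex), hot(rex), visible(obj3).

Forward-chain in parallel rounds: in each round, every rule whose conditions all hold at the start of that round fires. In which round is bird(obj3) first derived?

3

Round 1 fires R2, R3, giving approved(rex), cold(obj3).
Round 2 fires R7, R8, giving has_feathers(rex), flagged(obj3).
Round 3 fires R4, giving bird(obj3).
bird(obj3) first appears in round 3.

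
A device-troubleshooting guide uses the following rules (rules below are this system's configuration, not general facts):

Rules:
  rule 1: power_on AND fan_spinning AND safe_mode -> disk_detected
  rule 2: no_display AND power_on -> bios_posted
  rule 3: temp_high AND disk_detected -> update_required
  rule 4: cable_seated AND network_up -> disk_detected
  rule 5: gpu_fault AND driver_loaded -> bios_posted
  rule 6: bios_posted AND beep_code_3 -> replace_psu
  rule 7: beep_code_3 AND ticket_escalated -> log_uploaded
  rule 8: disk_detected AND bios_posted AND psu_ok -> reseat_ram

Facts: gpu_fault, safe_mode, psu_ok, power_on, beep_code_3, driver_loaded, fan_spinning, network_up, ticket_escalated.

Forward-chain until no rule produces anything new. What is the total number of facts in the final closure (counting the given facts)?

14

Round 1: rule 1 [power_on AND fan_spinning AND safe_mode -> disk_detected]; rule 5 [gpu_fault AND driver_loaded -> bios_posted]; rule 7 [beep_code_3 AND ticket_escalated -> log_uploaded]. Adds disk_detected, bios_posted, log_uploaded.
Round 2: rule 6 [bios_posted AND beep_code_3 -> replace_psu]; rule 8 [disk_detected AND bios_posted AND psu_ok -> reseat_ram]. Adds replace_psu, reseat_ram.
Closure: {beep_code_3, bios_posted, disk_detected, driver_loaded, fan_spinning, gpu_fault, log_uploaded, network_up, power_on, psu_ok, replace_psu, reseat_ram, safe_mode, ticket_escalated} — 14 facts.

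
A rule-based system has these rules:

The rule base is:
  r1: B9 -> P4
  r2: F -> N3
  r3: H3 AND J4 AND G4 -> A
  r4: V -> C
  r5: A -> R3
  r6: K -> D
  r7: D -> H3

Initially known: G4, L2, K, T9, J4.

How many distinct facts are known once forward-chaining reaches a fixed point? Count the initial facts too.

9

Round 1 fires r6, giving D.
Round 2 fires r7, giving H3.
Round 3 fires r3, giving A.
Round 4 fires r5, giving R3.
Closure: {A, D, G4, H3, J4, K, L2, R3, T9} — 9 facts.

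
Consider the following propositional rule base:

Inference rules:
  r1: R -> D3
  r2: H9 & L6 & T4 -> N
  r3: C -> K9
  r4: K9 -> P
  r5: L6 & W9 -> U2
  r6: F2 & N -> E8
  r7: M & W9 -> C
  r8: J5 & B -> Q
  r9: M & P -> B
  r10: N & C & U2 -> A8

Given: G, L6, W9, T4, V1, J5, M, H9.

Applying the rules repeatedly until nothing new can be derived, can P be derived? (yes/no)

Round 1: r2 [H9 & L6 & T4 -> N]; r5 [L6 & W9 -> U2]; r7 [M & W9 -> C]. New: N, U2, C.
Round 2: r3 [C -> K9]; r10 [N & C & U2 -> A8]. New: K9, A8.
Round 3: r4 [K9 -> P]. New: P.
Round 4: r9 [M & P -> B]. New: B.
Round 5: r8 [J5 & B -> Q]. New: Q.
P appears in round 3, so it is derivable.

yes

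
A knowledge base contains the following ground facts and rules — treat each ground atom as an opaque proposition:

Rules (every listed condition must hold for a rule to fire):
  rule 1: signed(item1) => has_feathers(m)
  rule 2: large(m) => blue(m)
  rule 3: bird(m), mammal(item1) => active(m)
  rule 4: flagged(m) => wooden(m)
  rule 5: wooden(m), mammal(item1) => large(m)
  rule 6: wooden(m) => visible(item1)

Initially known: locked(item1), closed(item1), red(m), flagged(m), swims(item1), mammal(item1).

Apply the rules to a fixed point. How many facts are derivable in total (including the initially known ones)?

10

Round 1: rule 4 [flagged(m) => wooden(m)]. Adds wooden(m).
Round 2: rule 5 [wooden(m), mammal(item1) => large(m)]; rule 6 [wooden(m) => visible(item1)]. Adds large(m), visible(item1).
Round 3: rule 2 [large(m) => blue(m)]. Adds blue(m).
Closure: {blue(m), closed(item1), flagged(m), large(m), locked(item1), mammal(item1), red(m), swims(item1), visible(item1), wooden(m)} — 10 facts.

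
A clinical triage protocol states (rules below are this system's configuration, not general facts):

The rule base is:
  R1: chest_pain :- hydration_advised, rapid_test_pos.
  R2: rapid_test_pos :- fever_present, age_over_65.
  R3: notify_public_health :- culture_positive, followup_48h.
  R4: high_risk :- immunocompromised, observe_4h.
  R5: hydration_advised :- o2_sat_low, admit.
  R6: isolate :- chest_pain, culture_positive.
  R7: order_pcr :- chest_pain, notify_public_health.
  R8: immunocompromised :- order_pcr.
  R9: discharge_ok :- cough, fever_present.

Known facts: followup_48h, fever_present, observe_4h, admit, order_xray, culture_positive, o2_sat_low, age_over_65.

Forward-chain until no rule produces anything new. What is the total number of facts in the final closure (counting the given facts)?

Round 1: R2 [rapid_test_pos :- fever_present, age_over_65.]; R3 [notify_public_health :- culture_positive, followup_48h.]; R5 [hydration_advised :- o2_sat_low, admit.]. New: rapid_test_pos, notify_public_health, hydration_advised.
Round 2: R1 [chest_pain :- hydration_advised, rapid_test_pos.]. New: chest_pain.
Round 3: R6 [isolate :- chest_pain, culture_positive.]; R7 [order_pcr :- chest_pain, notify_public_health.]. New: isolate, order_pcr.
Round 4: R8 [immunocompromised :- order_pcr.]. New: immunocompromised.
Round 5: R4 [high_risk :- immunocompromised, observe_4h.]. New: high_risk.
Closure: {admit, age_over_65, chest_pain, culture_positive, fever_present, followup_48h, high_risk, hydration_advised, immunocompromised, isolate, notify_public_health, o2_sat_low, observe_4h, order_pcr, order_xray, rapid_test_pos} — 16 facts.

16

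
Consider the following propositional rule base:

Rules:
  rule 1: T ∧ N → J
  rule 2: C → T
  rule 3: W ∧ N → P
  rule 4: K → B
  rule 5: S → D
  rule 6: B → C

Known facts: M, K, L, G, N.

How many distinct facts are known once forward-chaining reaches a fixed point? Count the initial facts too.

[1] rule 4 [K → B]. ⇒ new: B.
[2] rule 6 [B → C]. ⇒ new: C.
[3] rule 2 [C → T]. ⇒ new: T.
[4] rule 1 [T ∧ N → J]. ⇒ new: J.
Closure: {B, C, G, J, K, L, M, N, T} — 9 facts.

9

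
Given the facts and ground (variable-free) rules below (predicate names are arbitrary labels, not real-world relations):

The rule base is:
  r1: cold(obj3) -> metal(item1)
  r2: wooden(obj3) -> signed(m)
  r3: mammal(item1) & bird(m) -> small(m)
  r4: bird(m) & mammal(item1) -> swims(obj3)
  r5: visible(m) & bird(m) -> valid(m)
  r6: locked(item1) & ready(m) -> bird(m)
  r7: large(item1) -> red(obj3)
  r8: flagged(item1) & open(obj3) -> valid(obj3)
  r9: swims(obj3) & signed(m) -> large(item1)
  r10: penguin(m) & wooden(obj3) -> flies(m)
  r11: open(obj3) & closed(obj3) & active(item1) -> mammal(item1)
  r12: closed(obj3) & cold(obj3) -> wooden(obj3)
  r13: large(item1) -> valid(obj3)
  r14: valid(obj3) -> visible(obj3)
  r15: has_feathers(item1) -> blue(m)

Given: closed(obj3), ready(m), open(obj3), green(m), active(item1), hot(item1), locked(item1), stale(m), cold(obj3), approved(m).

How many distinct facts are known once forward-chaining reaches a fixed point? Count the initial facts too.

21

Round 1: r1 [cold(obj3) -> metal(item1)]; r6 [locked(item1) & ready(m) -> bird(m)]; r11 [open(obj3) & closed(obj3) & active(item1) -> mammal(item1)]; r12 [closed(obj3) & cold(obj3) -> wooden(obj3)]. New: metal(item1), bird(m), mammal(item1), wooden(obj3).
Round 2: r2 [wooden(obj3) -> signed(m)]; r3 [mammal(item1) & bird(m) -> small(m)]; r4 [bird(m) & mammal(item1) -> swims(obj3)]. New: signed(m), small(m), swims(obj3).
Round 3: r9 [swims(obj3) & signed(m) -> large(item1)]. New: large(item1).
Round 4: r7 [large(item1) -> red(obj3)]; r13 [large(item1) -> valid(obj3)]. New: red(obj3), valid(obj3).
Round 5: r14 [valid(obj3) -> visible(obj3)]. New: visible(obj3).
Closure: {active(item1), approved(m), bird(m), closed(obj3), cold(obj3), green(m), hot(item1), large(item1), locked(item1), mammal(item1), metal(item1), open(obj3), ready(m), red(obj3), signed(m), small(m), stale(m), swims(obj3), valid(obj3), visible(obj3), wooden(obj3)} — 21 facts.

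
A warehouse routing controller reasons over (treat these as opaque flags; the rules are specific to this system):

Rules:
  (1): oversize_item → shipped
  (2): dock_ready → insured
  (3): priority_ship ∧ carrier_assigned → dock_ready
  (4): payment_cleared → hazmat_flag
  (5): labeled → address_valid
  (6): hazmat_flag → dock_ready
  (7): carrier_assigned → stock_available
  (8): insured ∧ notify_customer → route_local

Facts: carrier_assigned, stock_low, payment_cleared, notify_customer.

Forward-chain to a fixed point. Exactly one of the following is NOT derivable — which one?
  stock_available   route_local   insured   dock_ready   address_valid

Round 1 fires (4), (7), giving hazmat_flag, stock_available.
Round 2 fires (6), giving dock_ready.
Round 3 fires (2), giving insured.
Round 4 fires (8), giving route_local.
Derived: stock_available (round 1), route_local (round 4), dock_ready (round 2), insured (round 3). address_valid never appears in any round.

address_valid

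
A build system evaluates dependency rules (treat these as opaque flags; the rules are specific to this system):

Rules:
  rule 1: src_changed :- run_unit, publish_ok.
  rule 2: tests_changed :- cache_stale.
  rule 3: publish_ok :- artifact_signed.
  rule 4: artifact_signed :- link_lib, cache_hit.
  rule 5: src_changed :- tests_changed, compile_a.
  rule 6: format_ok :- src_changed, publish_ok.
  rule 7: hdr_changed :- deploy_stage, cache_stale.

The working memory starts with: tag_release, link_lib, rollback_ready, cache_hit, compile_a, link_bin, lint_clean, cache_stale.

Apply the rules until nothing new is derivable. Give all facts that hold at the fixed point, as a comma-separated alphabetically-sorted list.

[1] rule 2 [tests_changed :- cache_stale.]; rule 4 [artifact_signed :- link_lib, cache_hit.]. ⇒ new: tests_changed, artifact_signed.
[2] rule 3 [publish_ok :- artifact_signed.]; rule 5 [src_changed :- tests_changed, compile_a.]. ⇒ new: publish_ok, src_changed.
[3] rule 6 [format_ok :- src_changed, publish_ok.]. ⇒ new: format_ok.

artifact_signed, cache_hit, cache_stale, compile_a, format_ok, link_bin, link_lib, lint_clean, publish_ok, rollback_ready, src_changed, tag_release, tests_changed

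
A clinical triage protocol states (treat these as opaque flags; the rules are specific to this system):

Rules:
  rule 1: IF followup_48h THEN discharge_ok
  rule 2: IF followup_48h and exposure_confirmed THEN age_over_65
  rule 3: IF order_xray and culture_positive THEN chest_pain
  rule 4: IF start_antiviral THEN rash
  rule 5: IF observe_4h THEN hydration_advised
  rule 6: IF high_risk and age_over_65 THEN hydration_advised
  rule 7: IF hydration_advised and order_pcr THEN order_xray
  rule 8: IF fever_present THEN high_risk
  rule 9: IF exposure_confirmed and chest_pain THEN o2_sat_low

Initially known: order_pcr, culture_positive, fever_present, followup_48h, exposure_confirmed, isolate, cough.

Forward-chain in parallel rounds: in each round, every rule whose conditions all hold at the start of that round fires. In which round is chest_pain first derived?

4

Round 1 fires rule 1, rule 2, rule 8, giving discharge_ok, age_over_65, high_risk.
Round 2 fires rule 6, giving hydration_advised.
Round 3 fires rule 7, giving order_xray.
Round 4 fires rule 3, giving chest_pain.
chest_pain first appears in round 4.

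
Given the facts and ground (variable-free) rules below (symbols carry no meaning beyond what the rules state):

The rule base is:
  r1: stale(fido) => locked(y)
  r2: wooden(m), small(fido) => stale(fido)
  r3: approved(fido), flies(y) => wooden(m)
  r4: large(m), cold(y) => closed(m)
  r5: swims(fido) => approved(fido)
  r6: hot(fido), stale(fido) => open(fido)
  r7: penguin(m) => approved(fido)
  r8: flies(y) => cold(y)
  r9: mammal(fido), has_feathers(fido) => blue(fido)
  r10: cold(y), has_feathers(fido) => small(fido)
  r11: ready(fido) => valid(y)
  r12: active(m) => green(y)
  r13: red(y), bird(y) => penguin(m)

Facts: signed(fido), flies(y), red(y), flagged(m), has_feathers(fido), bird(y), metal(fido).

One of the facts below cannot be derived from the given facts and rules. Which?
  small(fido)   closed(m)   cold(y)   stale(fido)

[1] r8 [flies(y) => cold(y)]; r13 [red(y), bird(y) => penguin(m)]. ⇒ new: cold(y), penguin(m).
[2] r7 [penguin(m) => approved(fido)]; r10 [cold(y), has_feathers(fido) => small(fido)]. ⇒ new: approved(fido), small(fido).
[3] r3 [approved(fido), flies(y) => wooden(m)]. ⇒ new: wooden(m).
[4] r2 [wooden(m), small(fido) => stale(fido)]. ⇒ new: stale(fido).
[5] r1 [stale(fido) => locked(y)]. ⇒ new: locked(y).
Derived: cold(y) (round 1), small(fido) (round 2), stale(fido) (round 4). closed(m) never appears in any round.

closed(m)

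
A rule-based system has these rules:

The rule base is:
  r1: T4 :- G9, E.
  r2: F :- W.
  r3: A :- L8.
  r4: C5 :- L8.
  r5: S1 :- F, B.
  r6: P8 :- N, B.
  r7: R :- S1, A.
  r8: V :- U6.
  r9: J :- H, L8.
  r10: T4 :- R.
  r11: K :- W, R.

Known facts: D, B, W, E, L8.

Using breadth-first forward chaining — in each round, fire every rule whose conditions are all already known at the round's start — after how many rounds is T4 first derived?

Round 1 — r2, r3, r4, derive F, A, C5.
Round 2 — r5, derive S1.
Round 3 — r7, derive R.
Round 4 — r10, r11, derive T4, K.
T4 first appears in round 4.

4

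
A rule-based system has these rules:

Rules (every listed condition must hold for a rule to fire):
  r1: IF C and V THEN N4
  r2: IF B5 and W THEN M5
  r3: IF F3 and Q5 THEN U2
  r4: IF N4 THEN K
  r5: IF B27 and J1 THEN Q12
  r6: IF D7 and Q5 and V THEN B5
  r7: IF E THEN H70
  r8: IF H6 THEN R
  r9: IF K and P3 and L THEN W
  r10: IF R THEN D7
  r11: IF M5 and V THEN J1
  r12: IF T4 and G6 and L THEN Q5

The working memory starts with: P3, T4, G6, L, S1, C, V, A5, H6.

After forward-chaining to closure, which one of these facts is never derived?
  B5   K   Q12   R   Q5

Round 1 fires r1, r8, r12, giving N4, R, Q5.
Round 2 fires r4, r10, giving K, D7.
Round 3 fires r6, r9, giving B5, W.
Round 4 fires r2, giving M5.
Round 5 fires r11, giving J1.
Derived: K (round 2), R (round 1), Q5 (round 1), B5 (round 3). Q12 never appears in any round.

Q12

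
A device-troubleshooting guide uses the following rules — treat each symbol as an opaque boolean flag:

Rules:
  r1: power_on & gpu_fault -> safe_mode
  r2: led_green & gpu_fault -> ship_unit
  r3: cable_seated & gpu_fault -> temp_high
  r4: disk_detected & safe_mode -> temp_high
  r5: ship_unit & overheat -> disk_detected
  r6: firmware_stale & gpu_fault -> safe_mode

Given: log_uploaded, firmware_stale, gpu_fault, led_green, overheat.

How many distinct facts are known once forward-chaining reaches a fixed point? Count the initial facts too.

Round 1 — r2, r6, derive ship_unit, safe_mode.
Round 2 — r5, derive disk_detected.
Round 3 — r4, derive temp_high.
Closure: {disk_detected, firmware_stale, gpu_fault, led_green, log_uploaded, overheat, safe_mode, ship_unit, temp_high} — 9 facts.

9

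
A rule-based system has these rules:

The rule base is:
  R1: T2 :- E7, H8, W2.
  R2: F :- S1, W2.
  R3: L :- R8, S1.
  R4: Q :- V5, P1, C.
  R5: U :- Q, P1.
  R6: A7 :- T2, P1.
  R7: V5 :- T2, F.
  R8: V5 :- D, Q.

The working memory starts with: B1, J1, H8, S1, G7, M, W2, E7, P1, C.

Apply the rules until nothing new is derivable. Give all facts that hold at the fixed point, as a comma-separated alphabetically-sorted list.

A7, B1, C, E7, F, G7, H8, J1, M, P1, Q, S1, T2, U, V5, W2

[1] R1 [T2 :- E7, H8, W2.]; R2 [F :- S1, W2.]. ⇒ new: T2, F.
[2] R6 [A7 :- T2, P1.]; R7 [V5 :- T2, F.]. ⇒ new: A7, V5.
[3] R4 [Q :- V5, P1, C.]. ⇒ new: Q.
[4] R5 [U :- Q, P1.]. ⇒ new: U.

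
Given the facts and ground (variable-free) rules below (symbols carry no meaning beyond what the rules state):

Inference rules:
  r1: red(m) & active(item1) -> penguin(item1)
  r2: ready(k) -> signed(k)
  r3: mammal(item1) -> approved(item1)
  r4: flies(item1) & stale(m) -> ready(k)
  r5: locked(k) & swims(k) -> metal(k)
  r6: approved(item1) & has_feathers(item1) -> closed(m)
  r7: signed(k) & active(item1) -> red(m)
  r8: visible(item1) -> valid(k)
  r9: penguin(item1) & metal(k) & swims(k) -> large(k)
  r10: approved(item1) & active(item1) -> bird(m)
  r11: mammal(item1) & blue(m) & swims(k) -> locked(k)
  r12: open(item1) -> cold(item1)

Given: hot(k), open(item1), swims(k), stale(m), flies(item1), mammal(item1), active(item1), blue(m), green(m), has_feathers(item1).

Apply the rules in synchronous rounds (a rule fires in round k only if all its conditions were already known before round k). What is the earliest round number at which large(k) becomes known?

Round 1 — r3, r4, r11, r12, derive approved(item1), ready(k), locked(k), cold(item1).
Round 2 — r2, r5, r6, r10, derive signed(k), metal(k), closed(m), bird(m).
Round 3 — r7, derive red(m).
Round 4 — r1, derive penguin(item1).
Round 5 — r9, derive large(k).
large(k) first appears in round 5.

5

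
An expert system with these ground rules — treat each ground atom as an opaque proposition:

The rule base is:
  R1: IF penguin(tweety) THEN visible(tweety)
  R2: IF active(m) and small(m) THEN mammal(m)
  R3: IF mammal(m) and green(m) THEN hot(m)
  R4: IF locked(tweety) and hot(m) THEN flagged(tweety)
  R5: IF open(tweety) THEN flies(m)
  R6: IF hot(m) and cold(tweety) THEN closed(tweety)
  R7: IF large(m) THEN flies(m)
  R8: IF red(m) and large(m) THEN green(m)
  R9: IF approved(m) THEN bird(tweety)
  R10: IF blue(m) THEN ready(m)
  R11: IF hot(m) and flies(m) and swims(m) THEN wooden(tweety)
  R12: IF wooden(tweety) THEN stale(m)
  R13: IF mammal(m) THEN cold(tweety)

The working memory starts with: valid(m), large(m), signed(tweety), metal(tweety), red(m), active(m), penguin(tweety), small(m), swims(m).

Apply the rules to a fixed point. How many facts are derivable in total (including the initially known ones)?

Round 1 — R1, R2, R7, R8, derive visible(tweety), mammal(m), flies(m), green(m).
Round 2 — R3, R13, derive hot(m), cold(tweety).
Round 3 — R6, R11, derive closed(tweety), wooden(tweety).
Round 4 — R12, derive stale(m).
Closure: {active(m), closed(tweety), cold(tweety), flies(m), green(m), hot(m), large(m), mammal(m), metal(tweety), penguin(tweety), red(m), signed(tweety), small(m), stale(m), swims(m), valid(m), visible(tweety), wooden(tweety)} — 18 facts.

18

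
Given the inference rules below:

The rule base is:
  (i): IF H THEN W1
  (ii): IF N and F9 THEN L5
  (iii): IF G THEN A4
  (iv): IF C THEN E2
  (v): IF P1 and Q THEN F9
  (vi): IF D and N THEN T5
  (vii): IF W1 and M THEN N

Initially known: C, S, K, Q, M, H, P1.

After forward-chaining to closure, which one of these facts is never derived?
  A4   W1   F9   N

[1] (i) [IF H THEN W1]; (iv) [IF C THEN E2]; (v) [IF P1 and Q THEN F9]. ⇒ new: W1, E2, F9.
[2] (vii) [IF W1 and M THEN N]. ⇒ new: N.
[3] (ii) [IF N and F9 THEN L5]. ⇒ new: L5.
Derived: W1 (round 1), F9 (round 1), N (round 2). A4 never appears in any round.

A4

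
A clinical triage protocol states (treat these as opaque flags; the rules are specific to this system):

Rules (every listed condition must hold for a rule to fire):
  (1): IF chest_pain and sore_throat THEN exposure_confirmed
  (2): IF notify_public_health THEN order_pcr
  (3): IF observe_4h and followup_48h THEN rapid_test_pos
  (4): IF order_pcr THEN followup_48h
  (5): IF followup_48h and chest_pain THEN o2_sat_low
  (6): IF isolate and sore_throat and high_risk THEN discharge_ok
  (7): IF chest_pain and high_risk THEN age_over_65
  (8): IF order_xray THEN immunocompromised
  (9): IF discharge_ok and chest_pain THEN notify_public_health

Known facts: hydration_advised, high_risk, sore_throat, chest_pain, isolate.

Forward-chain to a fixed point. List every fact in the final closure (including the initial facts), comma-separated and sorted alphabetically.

Round 1: (1) [IF chest_pain and sore_throat THEN exposure_confirmed]; (6) [IF isolate and sore_throat and high_risk THEN discharge_ok]; (7) [IF chest_pain and high_risk THEN age_over_65]. Adds exposure_confirmed, discharge_ok, age_over_65.
Round 2: (9) [IF discharge_ok and chest_pain THEN notify_public_health]. Adds notify_public_health.
Round 3: (2) [IF notify_public_health THEN order_pcr]. Adds order_pcr.
Round 4: (4) [IF order_pcr THEN followup_48h]. Adds followup_48h.
Round 5: (5) [IF followup_48h and chest_pain THEN o2_sat_low]. Adds o2_sat_low.

age_over_65, chest_pain, discharge_ok, exposure_confirmed, followup_48h, high_risk, hydration_advised, isolate, notify_public_health, o2_sat_low, order_pcr, sore_throat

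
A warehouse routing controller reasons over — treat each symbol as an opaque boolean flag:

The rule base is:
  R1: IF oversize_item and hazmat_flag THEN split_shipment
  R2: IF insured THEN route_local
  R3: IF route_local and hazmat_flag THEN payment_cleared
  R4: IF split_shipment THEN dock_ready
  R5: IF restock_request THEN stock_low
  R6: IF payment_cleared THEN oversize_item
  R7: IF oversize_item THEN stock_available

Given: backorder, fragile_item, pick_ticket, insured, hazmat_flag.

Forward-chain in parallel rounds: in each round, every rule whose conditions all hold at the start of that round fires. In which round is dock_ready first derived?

5

[1] R2 [IF insured THEN route_local]. ⇒ new: route_local.
[2] R3 [IF route_local and hazmat_flag THEN payment_cleared]. ⇒ new: payment_cleared.
[3] R6 [IF payment_cleared THEN oversize_item]. ⇒ new: oversize_item.
[4] R1 [IF oversize_item and hazmat_flag THEN split_shipment]; R7 [IF oversize_item THEN stock_available]. ⇒ new: split_shipment, stock_available.
[5] R4 [IF split_shipment THEN dock_ready]. ⇒ new: dock_ready.
dock_ready first appears in round 5.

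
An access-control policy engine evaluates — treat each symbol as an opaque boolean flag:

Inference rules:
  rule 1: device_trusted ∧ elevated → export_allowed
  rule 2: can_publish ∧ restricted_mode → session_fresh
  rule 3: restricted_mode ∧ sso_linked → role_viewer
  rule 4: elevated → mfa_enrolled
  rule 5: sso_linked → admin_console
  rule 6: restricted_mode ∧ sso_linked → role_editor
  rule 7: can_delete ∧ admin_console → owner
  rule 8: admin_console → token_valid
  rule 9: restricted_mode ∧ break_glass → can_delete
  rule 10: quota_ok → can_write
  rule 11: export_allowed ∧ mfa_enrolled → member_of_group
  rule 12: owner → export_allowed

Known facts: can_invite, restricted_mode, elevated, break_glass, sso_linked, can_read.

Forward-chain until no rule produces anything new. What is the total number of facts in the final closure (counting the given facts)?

15

[1] rule 3 [restricted_mode ∧ sso_linked → role_viewer]; rule 4 [elevated → mfa_enrolled]; rule 5 [sso_linked → admin_console]; rule 6 [restricted_mode ∧ sso_linked → role_editor]; rule 9 [restricted_mode ∧ break_glass → can_delete]. ⇒ new: role_viewer, mfa_enrolled, admin_console, role_editor, can_delete.
[2] rule 7 [can_delete ∧ admin_console → owner]; rule 8 [admin_console → token_valid]. ⇒ new: owner, token_valid.
[3] rule 12 [owner → export_allowed]. ⇒ new: export_allowed.
[4] rule 11 [export_allowed ∧ mfa_enrolled → member_of_group]. ⇒ new: member_of_group.
Closure: {admin_console, break_glass, can_delete, can_invite, can_read, elevated, export_allowed, member_of_group, mfa_enrolled, owner, restricted_mode, role_editor, role_viewer, sso_linked, token_valid} — 15 facts.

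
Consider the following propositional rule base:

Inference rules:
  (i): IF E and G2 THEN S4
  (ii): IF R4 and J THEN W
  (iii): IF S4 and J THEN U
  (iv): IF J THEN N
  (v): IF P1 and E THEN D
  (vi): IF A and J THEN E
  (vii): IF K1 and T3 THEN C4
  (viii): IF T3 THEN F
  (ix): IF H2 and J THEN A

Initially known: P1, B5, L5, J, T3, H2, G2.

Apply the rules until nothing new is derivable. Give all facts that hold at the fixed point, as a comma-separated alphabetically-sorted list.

A, B5, D, E, F, G2, H2, J, L5, N, P1, S4, T3, U

Round 1: (iv) [IF J THEN N]; (viii) [IF T3 THEN F]; (ix) [IF H2 and J THEN A]. Adds N, F, A.
Round 2: (vi) [IF A and J THEN E]. Adds E.
Round 3: (i) [IF E and G2 THEN S4]; (v) [IF P1 and E THEN D]. Adds S4, D.
Round 4: (iii) [IF S4 and J THEN U]. Adds U.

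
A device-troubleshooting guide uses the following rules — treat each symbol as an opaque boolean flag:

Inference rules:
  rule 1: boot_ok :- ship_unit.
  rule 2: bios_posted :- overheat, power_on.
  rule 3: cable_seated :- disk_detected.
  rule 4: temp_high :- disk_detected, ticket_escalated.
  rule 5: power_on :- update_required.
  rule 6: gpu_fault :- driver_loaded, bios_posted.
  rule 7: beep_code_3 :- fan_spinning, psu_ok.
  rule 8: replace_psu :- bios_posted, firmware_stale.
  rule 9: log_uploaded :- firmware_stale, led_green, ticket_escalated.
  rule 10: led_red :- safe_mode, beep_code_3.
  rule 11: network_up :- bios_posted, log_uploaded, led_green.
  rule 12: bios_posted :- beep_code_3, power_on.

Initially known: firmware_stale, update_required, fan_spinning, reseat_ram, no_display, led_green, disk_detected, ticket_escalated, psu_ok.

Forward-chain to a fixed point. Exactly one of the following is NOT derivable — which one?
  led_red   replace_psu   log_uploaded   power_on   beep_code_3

led_red

Round 1: rule 3 [cable_seated :- disk_detected.]; rule 4 [temp_high :- disk_detected, ticket_escalated.]; rule 5 [power_on :- update_required.]; rule 7 [beep_code_3 :- fan_spinning, psu_ok.]; rule 9 [log_uploaded :- firmware_stale, led_green, ticket_escalated.]. Adds cable_seated, temp_high, power_on, beep_code_3, log_uploaded.
Round 2: rule 12 [bios_posted :- beep_code_3, power_on.]. Adds bios_posted.
Round 3: rule 8 [replace_psu :- bios_posted, firmware_stale.]; rule 11 [network_up :- bios_posted, log_uploaded, led_green.]. Adds replace_psu, network_up.
Derived: replace_psu (round 3), log_uploaded (round 1), beep_code_3 (round 1), power_on (round 1). led_red never appears in any round.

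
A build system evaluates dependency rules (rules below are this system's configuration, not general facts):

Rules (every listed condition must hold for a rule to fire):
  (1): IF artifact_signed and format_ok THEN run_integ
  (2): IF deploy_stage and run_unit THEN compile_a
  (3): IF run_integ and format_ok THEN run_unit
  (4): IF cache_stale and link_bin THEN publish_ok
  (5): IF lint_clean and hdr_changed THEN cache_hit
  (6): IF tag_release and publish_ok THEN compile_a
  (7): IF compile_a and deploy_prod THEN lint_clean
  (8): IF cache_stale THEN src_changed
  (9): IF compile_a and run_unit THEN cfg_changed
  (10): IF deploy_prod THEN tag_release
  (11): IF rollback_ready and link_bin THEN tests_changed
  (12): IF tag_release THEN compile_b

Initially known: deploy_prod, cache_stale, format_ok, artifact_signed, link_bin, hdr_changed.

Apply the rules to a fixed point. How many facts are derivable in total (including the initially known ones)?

Round 1 fires (1), (4), (8), (10), giving run_integ, publish_ok, src_changed, tag_release.
Round 2 fires (3), (6), (12), giving run_unit, compile_a, compile_b.
Round 3 fires (7), (9), giving lint_clean, cfg_changed.
Round 4 fires (5), giving cache_hit.
Closure: {artifact_signed, cache_hit, cache_stale, cfg_changed, compile_a, compile_b, deploy_prod, format_ok, hdr_changed, link_bin, lint_clean, publish_ok, run_integ, run_unit, src_changed, tag_release} — 16 facts.

16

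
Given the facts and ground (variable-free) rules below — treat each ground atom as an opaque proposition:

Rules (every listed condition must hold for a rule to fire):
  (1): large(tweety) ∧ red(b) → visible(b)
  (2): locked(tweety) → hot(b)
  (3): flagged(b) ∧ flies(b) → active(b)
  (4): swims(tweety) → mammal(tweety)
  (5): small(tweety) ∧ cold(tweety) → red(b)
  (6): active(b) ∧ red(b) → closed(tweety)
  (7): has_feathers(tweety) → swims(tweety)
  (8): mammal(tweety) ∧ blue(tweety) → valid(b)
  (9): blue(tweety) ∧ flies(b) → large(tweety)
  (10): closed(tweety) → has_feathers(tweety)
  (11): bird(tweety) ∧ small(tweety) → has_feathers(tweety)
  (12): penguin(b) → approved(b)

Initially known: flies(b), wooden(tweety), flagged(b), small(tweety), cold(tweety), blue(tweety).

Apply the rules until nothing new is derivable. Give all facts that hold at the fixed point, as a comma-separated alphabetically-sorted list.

Round 1: (3) [flagged(b) ∧ flies(b) → active(b)]; (5) [small(tweety) ∧ cold(tweety) → red(b)]; (9) [blue(tweety) ∧ flies(b) → large(tweety)]. Adds active(b), red(b), large(tweety).
Round 2: (1) [large(tweety) ∧ red(b) → visible(b)]; (6) [active(b) ∧ red(b) → closed(tweety)]. Adds visible(b), closed(tweety).
Round 3: (10) [closed(tweety) → has_feathers(tweety)]. Adds has_feathers(tweety).
Round 4: (7) [has_feathers(tweety) → swims(tweety)]. Adds swims(tweety).
Round 5: (4) [swims(tweety) → mammal(tweety)]. Adds mammal(tweety).
Round 6: (8) [mammal(tweety) ∧ blue(tweety) → valid(b)]. Adds valid(b).

active(b), blue(tweety), closed(tweety), cold(tweety), flagged(b), flies(b), has_feathers(tweety), large(tweety), mammal(tweety), red(b), small(tweety), swims(tweety), valid(b), visible(b), wooden(tweety)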